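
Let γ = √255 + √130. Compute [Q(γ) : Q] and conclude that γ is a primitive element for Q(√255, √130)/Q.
[Q(γ) : Q] = 4 (equivalently, Q(γ) = Q(√255, √130))

Obviously Q(γ) ⊆ Q(√255, √130), and [Q(√255, √130):Q] = 4 (since 255, 130 are distinct squarefree integers > 1 with 33150 not a perfect square). To show equality we compute the minimal polynomial of γ. From γ = √255 + √130: γ^2 = 255 + 2√(33150) + 130 = 385 + 2√(33150), so γ^2 - 385 = 2√(33150); squaring, (γ^2 - 385)^2 = 4·33150, i.e. γ^4 - 770γ^2 + 148225 - 132600 = 0, i.e. γ^4 - 770γ^2 + 15625 = 0. So γ is a root of x^4 - 770x^2 + 15625. This polynomial is irreducible over Q: it has no rational root (each ±√255 ± √130 is irrational), and any factorization into two quadratics over Q would force √(33150) ∈ Q (pairing opposite roots) or √255, √130 ∈ Q (other pairings), all impossible. Hence [Q(γ):Q] = 4 = [Q(√255, √130):Q], so Q(γ) = Q(√255, √130).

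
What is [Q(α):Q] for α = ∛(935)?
[Q(α):Q] = 3

The minimal polynomial of α is x^3 - 935, irreducible over Q since 935 is not a perfect cube (so x^3 - 935 has no rational root). Hence [Q(α):Q] = deg(m_α) = 3.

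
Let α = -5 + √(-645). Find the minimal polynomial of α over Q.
m_α(x) = x^2 + 10x + 670

From α + 5 = √(-645), squaring gives (α + 5)^2 = -645, i.e. α^2 + 10α + 25 = -645, so α^2 + 10α + 670 = 0. The discriminant of x^2 + 10x + 670 is (10)^2 - 4·(670) = 100 - 2680 = -2580, and 4·(-645) is not a perfect square in Q since -645 is squarefree and ≠ 1. Hence x^2 + 10x + 670 is irreducible over Q and is the minimal polynomial of α.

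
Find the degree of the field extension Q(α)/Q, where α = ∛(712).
[Q(α):Q] = 3

The minimal polynomial of α is x^3 - 712, irreducible over Q since 712 is not a perfect cube (so x^3 - 712 has no rational root). Hence [Q(α):Q] = deg(m_α) = 3.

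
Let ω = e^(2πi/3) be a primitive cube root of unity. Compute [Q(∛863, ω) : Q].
[Q(∛863, ω) : Q] = 6

[Q(∛863):Q] = 3 (min poly x^3 - 863, irreducible since 863 is not a perfect cube). [Q(ω):Q] = 2 (min poly x^2 + x + 1). Since Q(∛863) ⊂ R and ω ∉ R, we have ω ∉ Q(∛863), so x^2 + x + 1 remains irreducible over Q(∛863) and [Q(∛863, ω) : Q(∛863)] = 2. By the tower law, [Q(∛863, ω) : Q] = 3 · 2 = 6. (In fact Q(∛863, ω) is the splitting field of x^3 - 863 over Q.)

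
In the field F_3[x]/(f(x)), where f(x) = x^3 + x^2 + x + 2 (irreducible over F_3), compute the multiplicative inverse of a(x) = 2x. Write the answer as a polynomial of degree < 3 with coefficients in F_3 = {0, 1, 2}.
a(x)^(-1) ≡ 2x^2 + 2x + 2 (mod f(x))

Since f is irreducible over F_3, F_3[x]/(f) is a field and a(x) ≠ 0 has an inverse. Apply the extended Euclidean algorithm to f(x) and a(x) in F_3[x]: f(x) = (2x^2 + 2x + 2)·a(x) + (2). The last nonzero remainder is the constant 2 = gcd(f, a) in F_3. Back-substituting through the division chain expresses 2 = s(x)·a(x) + t(x)·f(x) with s(x) ≡ x^2 + x + 1 (mod f), so (x^2 + x + 1)·a(x) ≡ 2 (mod f). Multiplying by 2^(-1) ≡ 2 in F_3 gives a(x)^(-1) ≡ 2·(x^2 + x + 1) ≡ 2x^2 + 2x + 2 (mod f). Check: (2x)·(2x^2 + 2x + 2) = x^3 + x^2 + x ≡ 1 (mod x^3 + x^2 + x + 2).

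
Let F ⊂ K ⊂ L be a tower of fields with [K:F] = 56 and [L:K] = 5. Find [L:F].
[L:F] = 280

The tower law says that for any tower of field extensions F ⊂ K ⊂ L with finite degrees, [L:F] = [L:K] · [K:F]. Here this gives [L:F] = 5 · 56 = 280.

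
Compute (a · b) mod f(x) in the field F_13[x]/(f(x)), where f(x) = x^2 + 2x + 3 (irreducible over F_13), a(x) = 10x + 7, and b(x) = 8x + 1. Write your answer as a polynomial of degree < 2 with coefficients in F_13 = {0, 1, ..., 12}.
a · b ≡ 10x + 1 (mod f(x))

Multiply in F_13[x]: a(x)·b(x) = (10x + 7)·(8x + 1) = 2x^2 + x + 7. This has degree ≥ 2, so divide by f(x) over F_13: 2x^2 + x + 7 = (2)·(x^2 + 2x + 3) + (10x + 1). Hence a·b ≡ 10x + 1 (mod f). (F_13[x]/(f) is a field with 13^2 = 169 elements since f is irreducible of degree 2.)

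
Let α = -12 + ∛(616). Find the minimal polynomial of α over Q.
m_α(x) = x^3 + 36x^2 + 432x + 1112

Set β = α + 12 = ∛(616), so β^3 = 616. Then (α + 12)^3 - 616 = 0, i.e. α is a root of g(x) = (x + 12)^3 - 616 = x^3 + 36x^2 + 432x + 1112. Since g(x) = h(x + 12) where h(x) = x^3 - 616, and h is irreducible over Q (because 616 is not a perfect cube, so h has no rational root, and a monic cubic with no rational root is irreducible), g is also irreducible (irreducibility is preserved under the substitution x → x + 12). Hence m_α(x) = x^3 + 36x^2 + 432x + 1112.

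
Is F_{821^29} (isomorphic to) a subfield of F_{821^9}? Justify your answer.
No: F_{821^29} is not a subfield of F_{821^9}

F_{p^m} embeds in F_{p^n} iff m | n. Here 29 ∤ 9 (since 9 = 0·29 + 9 with remainder 9 ≠ 0), so F_{821^29} is not a subfield of F_{821^9}. Equivalently: if it were, the tower law would give 29 = [F_{821^29}:F_821] dividing [F_{821^9}:F_821] = 9, contradiction.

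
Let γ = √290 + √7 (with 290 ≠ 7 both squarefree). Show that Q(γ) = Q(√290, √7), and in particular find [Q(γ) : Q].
[Q(γ) : Q] = 4 (equivalently, Q(γ) = Q(√290, √7))

Obviously Q(γ) ⊆ Q(√290, √7), and [Q(√290, √7):Q] = 4 (since 290, 7 are distinct squarefree integers > 1 with 2030 not a perfect square). To show equality we compute the minimal polynomial of γ. From γ = √290 + √7: γ^2 = 290 + 2√(2030) + 7 = 297 + 2√(2030), so γ^2 - 297 = 2√(2030); squaring, (γ^2 - 297)^2 = 4·2030, i.e. γ^4 - 594γ^2 + 88209 - 8120 = 0, i.e. γ^4 - 594γ^2 + 80089 = 0. So γ is a root of x^4 - 594x^2 + 80089. This polynomial is irreducible over Q: it has no rational root (each ±√290 ± √7 is irrational), and any factorization into two quadratics over Q would force √(2030) ∈ Q (pairing opposite roots) or √290, √7 ∈ Q (other pairings), all impossible. Hence [Q(γ):Q] = 4 = [Q(√290, √7):Q], so Q(γ) = Q(√290, √7).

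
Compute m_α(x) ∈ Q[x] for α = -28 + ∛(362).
m_α(x) = x^3 + 84x^2 + 2352x + 21590

Set β = α + 28 = ∛(362), so β^3 = 362. Then (α + 28)^3 - 362 = 0, i.e. α is a root of g(x) = (x + 28)^3 - 362 = x^3 + 84x^2 + 2352x + 21590. Since g(x) = h(x + 28) where h(x) = x^3 - 362, and h is irreducible over Q (because 362 is not a perfect cube, so h has no rational root, and a monic cubic with no rational root is irreducible), g is also irreducible (irreducibility is preserved under the substitution x → x + 28). Hence m_α(x) = x^3 + 84x^2 + 2352x + 21590.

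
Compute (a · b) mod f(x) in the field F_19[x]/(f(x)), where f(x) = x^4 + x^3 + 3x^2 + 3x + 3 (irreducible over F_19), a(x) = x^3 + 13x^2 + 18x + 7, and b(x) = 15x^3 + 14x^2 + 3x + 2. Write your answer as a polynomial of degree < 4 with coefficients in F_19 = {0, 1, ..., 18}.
a · b ≡ 11x^3 + 5x^2 + 5x + 12 (mod f(x))

Multiply in F_19[x]: a(x)·b(x) = (x^3 + 13x^2 + 18x + 7)·(15x^3 + 14x^2 + 3x + 2) = 15x^6 + 18x^4 + 18x^3 + 7x^2 + 14. This has degree ≥ 4, so divide by f(x) over F_19: 15x^6 + 18x^4 + 18x^3 + 7x^2 + 14 = (15x^2 + 4x + 7)·(x^4 + x^3 + 3x^2 + 3x + 3) + (11x^3 + 5x^2 + 5x + 12). Hence a·b ≡ 11x^3 + 5x^2 + 5x + 12 (mod f). (F_19[x]/(f) is a field with 19^4 = 130321 elements since f is irreducible of degree 4.)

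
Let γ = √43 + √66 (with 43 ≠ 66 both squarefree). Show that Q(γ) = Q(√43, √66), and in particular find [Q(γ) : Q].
[Q(γ) : Q] = 4 (equivalently, Q(γ) = Q(√43, √66))

Obviously Q(γ) ⊆ Q(√43, √66), and [Q(√43, √66):Q] = 4 (since 43, 66 are distinct squarefree integers > 1 with 2838 not a perfect square). To show equality we compute the minimal polynomial of γ. From γ = √43 + √66: γ^2 = 43 + 2√(2838) + 66 = 109 + 2√(2838), so γ^2 - 109 = 2√(2838); squaring, (γ^2 - 109)^2 = 4·2838, i.e. γ^4 - 218γ^2 + 11881 - 11352 = 0, i.e. γ^4 - 218γ^2 + 529 = 0. So γ is a root of x^4 - 218x^2 + 529. This polynomial is irreducible over Q: it has no rational root (each ±√43 ± √66 is irrational), and any factorization into two quadratics over Q would force √(2838) ∈ Q (pairing opposite roots) or √43, √66 ∈ Q (other pairings), all impossible. Hence [Q(γ):Q] = 4 = [Q(√43, √66):Q], so Q(γ) = Q(√43, √66).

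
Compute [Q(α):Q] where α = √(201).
[Q(α):Q] = 2

[Q(α):Q] equals the degree of the minimal polynomial of α. Here α^2 = 201 and x^2 - 201 is irreducible (d = 201 is squarefree, ≠ 1, hence not a square), so deg(m_α) = 2. Thus [Q(α):Q] = 2.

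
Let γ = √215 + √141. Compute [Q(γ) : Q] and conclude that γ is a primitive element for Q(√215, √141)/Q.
[Q(γ) : Q] = 4 (equivalently, Q(γ) = Q(√215, √141))

Obviously Q(γ) ⊆ Q(√215, √141), and [Q(√215, √141):Q] = 4 (since 215, 141 are distinct squarefree integers > 1 with 30315 not a perfect square). To show equality we compute the minimal polynomial of γ. From γ = √215 + √141: γ^2 = 215 + 2√(30315) + 141 = 356 + 2√(30315), so γ^2 - 356 = 2√(30315); squaring, (γ^2 - 356)^2 = 4·30315, i.e. γ^4 - 712γ^2 + 126736 - 121260 = 0, i.e. γ^4 - 712γ^2 + 5476 = 0. So γ is a root of x^4 - 712x^2 + 5476. This polynomial is irreducible over Q: it has no rational root (each ±√215 ± √141 is irrational), and any factorization into two quadratics over Q would force √(30315) ∈ Q (pairing opposite roots) or √215, √141 ∈ Q (other pairings), all impossible. Hence [Q(γ):Q] = 4 = [Q(√215, √141):Q], so Q(γ) = Q(√215, √141).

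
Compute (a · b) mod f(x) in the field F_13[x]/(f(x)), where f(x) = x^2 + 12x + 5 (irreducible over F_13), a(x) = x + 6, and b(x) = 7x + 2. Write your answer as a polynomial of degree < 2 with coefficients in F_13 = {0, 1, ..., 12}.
a · b ≡ 12x + 3 (mod f(x))

Multiply in F_13[x]: a(x)·b(x) = (x + 6)·(7x + 2) = 7x^2 + 5x + 12. This has degree ≥ 2, so divide by f(x) over F_13: 7x^2 + 5x + 12 = (7)·(x^2 + 12x + 5) + (12x + 3). Hence a·b ≡ 12x + 3 (mod f). (F_13[x]/(f) is a field with 13^2 = 169 elements since f is irreducible of degree 2.)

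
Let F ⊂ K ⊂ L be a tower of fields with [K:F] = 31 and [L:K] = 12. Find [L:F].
[L:F] = 372

The tower law says that for any tower of field extensions F ⊂ K ⊂ L with finite degrees, [L:F] = [L:K] · [K:F]. Here this gives [L:F] = 12 · 31 = 372.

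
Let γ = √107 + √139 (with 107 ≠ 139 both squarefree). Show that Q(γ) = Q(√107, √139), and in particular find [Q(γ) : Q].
[Q(γ) : Q] = 4 (equivalently, Q(γ) = Q(√107, √139))

Obviously Q(γ) ⊆ Q(√107, √139), and [Q(√107, √139):Q] = 4 (since 107, 139 are distinct squarefree integers > 1 with 14873 not a perfect square). To show equality we compute the minimal polynomial of γ. From γ = √107 + √139: γ^2 = 107 + 2√(14873) + 139 = 246 + 2√(14873), so γ^2 - 246 = 2√(14873); squaring, (γ^2 - 246)^2 = 4·14873, i.e. γ^4 - 492γ^2 + 60516 - 59492 = 0, i.e. γ^4 - 492γ^2 + 1024 = 0. So γ is a root of x^4 - 492x^2 + 1024. This polynomial is irreducible over Q: it has no rational root (each ±√107 ± √139 is irrational), and any factorization into two quadratics over Q would force √(14873) ∈ Q (pairing opposite roots) or √107, √139 ∈ Q (other pairings), all impossible. Hence [Q(γ):Q] = 4 = [Q(√107, √139):Q], so Q(γ) = Q(√107, √139).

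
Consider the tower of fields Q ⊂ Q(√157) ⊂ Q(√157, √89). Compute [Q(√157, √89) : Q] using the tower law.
[Q(√157, √89) : Q] = 4

[Q(√157):Q] = 2 (min poly x^2 - 157, irreducible since 157 is squarefree > 1). For the top step, suppose √89 ∈ Q(√157), say √89 = c + d√157 with c, d ∈ Q. Squaring: 89 = c^2 + 157d^2 + 2cd√157. Since √157 ∉ Q this forces 2cd = 0. If d = 0 then √89 = c ∈ Q, contradicting 89 squarefree > 1. If c = 0 then 89 = 157d^2, so 157·89 = (157d)^2 is a perfect square in Q — but 157·89 = 13973 is not a perfect square (since 157 and 89 are distinct squarefree integers). Contradiction. Hence √89 ∉ Q(√157), so x^2 - 89 stays irreducible over Q(√157) and [Q(√157, √89) : Q(√157)] = 2. By the tower law, [Q(√157, √89) : Q] = 2 · 2 = 4.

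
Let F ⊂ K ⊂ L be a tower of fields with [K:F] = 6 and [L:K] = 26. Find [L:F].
[L:F] = 156

The tower law says that for any tower of field extensions F ⊂ K ⊂ L with finite degrees, [L:F] = [L:K] · [K:F]. Here this gives [L:F] = 26 · 6 = 156.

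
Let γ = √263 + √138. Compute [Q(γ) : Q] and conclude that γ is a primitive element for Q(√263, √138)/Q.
[Q(γ) : Q] = 4 (equivalently, Q(γ) = Q(√263, √138))

Obviously Q(γ) ⊆ Q(√263, √138), and [Q(√263, √138):Q] = 4 (since 263, 138 are distinct squarefree integers > 1 with 36294 not a perfect square). To show equality we compute the minimal polynomial of γ. From γ = √263 + √138: γ^2 = 263 + 2√(36294) + 138 = 401 + 2√(36294), so γ^2 - 401 = 2√(36294); squaring, (γ^2 - 401)^2 = 4·36294, i.e. γ^4 - 802γ^2 + 160801 - 145176 = 0, i.e. γ^4 - 802γ^2 + 15625 = 0. So γ is a root of x^4 - 802x^2 + 15625. This polynomial is irreducible over Q: it has no rational root (each ±√263 ± √138 is irrational), and any factorization into two quadratics over Q would force √(36294) ∈ Q (pairing opposite roots) or √263, √138 ∈ Q (other pairings), all impossible. Hence [Q(γ):Q] = 4 = [Q(√263, √138):Q], so Q(γ) = Q(√263, √138).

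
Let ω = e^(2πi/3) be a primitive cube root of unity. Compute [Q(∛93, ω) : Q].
[Q(∛93, ω) : Q] = 6

[Q(∛93):Q] = 3 (min poly x^3 - 93, irreducible since 93 is not a perfect cube). [Q(ω):Q] = 2 (min poly x^2 + x + 1). Since Q(∛93) ⊂ R and ω ∉ R, we have ω ∉ Q(∛93), so x^2 + x + 1 remains irreducible over Q(∛93) and [Q(∛93, ω) : Q(∛93)] = 2. By the tower law, [Q(∛93, ω) : Q] = 3 · 2 = 6. (In fact Q(∛93, ω) is the splitting field of x^3 - 93 over Q.)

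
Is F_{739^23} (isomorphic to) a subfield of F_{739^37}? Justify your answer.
No: F_{739^23} is not a subfield of F_{739^37}

F_{p^m} embeds in F_{p^n} iff m | n. Here 23 ∤ 37 (since 37 = 1·23 + 14 with remainder 14 ≠ 0), so F_{739^23} is not a subfield of F_{739^37}. Equivalently: if it were, the tower law would give 23 = [F_{739^23}:F_739] dividing [F_{739^37}:F_739] = 37, contradiction.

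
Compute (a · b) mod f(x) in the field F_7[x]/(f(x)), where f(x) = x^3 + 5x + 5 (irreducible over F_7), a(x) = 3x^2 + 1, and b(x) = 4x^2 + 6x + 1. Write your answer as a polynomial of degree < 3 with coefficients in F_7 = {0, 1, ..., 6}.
a · b ≡ 3x^2 + 3x + 2 (mod f(x))

Multiply in F_7[x]: a(x)·b(x) = (3x^2 + 1)·(4x^2 + 6x + 1) = 5x^4 + 4x^3 + 6x + 1. This has degree ≥ 3, so divide by f(x) over F_7: 5x^4 + 4x^3 + 6x + 1 = (5x + 4)·(x^3 + 5x + 5) + (3x^2 + 3x + 2). Hence a·b ≡ 3x^2 + 3x + 2 (mod f). (F_7[x]/(f) is a field with 7^3 = 343 elements since f is irreducible of degree 3.)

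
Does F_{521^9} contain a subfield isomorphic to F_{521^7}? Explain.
No: F_{521^7} is not a subfield of F_{521^9}

F_{p^m} embeds in F_{p^n} iff m | n. Here 7 ∤ 9 (since 9 = 1·7 + 2 with remainder 2 ≠ 0), so F_{521^7} is not a subfield of F_{521^9}. Equivalently: if it were, the tower law would give 7 = [F_{521^7}:F_521] dividing [F_{521^9}:F_521] = 9, contradiction.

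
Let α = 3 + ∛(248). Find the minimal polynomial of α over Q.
m_α(x) = x^3 - 9x^2 + 27x - 275

Set β = α - 3 = ∛(248), so β^3 = 248. Then (α - 3)^3 - 248 = 0, i.e. α is a root of g(x) = (x - 3)^3 - 248 = x^3 - 9x^2 + 27x - 275. Since g(x) = h(x - 3) where h(x) = x^3 - 248, and h is irreducible over Q (because 248 is not a perfect cube, so h has no rational root, and a monic cubic with no rational root is irreducible), g is also irreducible (irreducibility is preserved under the substitution x → x - 3). Hence m_α(x) = x^3 - 9x^2 + 27x - 275.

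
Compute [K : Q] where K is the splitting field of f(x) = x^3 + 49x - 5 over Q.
[K : Q] = 6

By the rational root test, any rational root of the monic integer polynomial f(x) = x^3 + 49x - 5 must be an integer dividing the constant term -5, i.e. one of ±{1, 5}. Evaluating: f(1) = 45, f(-1) = -55, f(5) = 365, f(-5) = -375; none is 0, so f has no rational root and is therefore irreducible over Q (a cubic with no linear factor over a field is irreducible). For an irreducible cubic, the Galois group is A_3 or S_3 according as the discriminant disc(f) = -4a^3 - 27b^2 = -4·(49)^3 - 27·(-5)^2 = -471271 is or is not a square in Q. Here disc(f) = -471271 is not a perfect square in Q, so the Galois group of f over Q is not contained in A_3 and must be all of S_3. The splitting field has degree |S_3| = 6 over Q, so [K : Q] = 6.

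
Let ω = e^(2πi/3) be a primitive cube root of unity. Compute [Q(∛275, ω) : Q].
[Q(∛275, ω) : Q] = 6

[Q(∛275):Q] = 3 (min poly x^3 - 275, irreducible since 275 is not a perfect cube). [Q(ω):Q] = 2 (min poly x^2 + x + 1). Since Q(∛275) ⊂ R and ω ∉ R, we have ω ∉ Q(∛275), so x^2 + x + 1 remains irreducible over Q(∛275) and [Q(∛275, ω) : Q(∛275)] = 2. By the tower law, [Q(∛275, ω) : Q] = 3 · 2 = 6. (In fact Q(∛275, ω) is the splitting field of x^3 - 275 over Q.)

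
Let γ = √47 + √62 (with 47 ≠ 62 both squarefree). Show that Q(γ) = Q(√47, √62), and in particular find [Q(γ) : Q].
[Q(γ) : Q] = 4 (equivalently, Q(γ) = Q(√47, √62))

Obviously Q(γ) ⊆ Q(√47, √62), and [Q(√47, √62):Q] = 4 (since 47, 62 are distinct squarefree integers > 1 with 2914 not a perfect square). To show equality we compute the minimal polynomial of γ. From γ = √47 + √62: γ^2 = 47 + 2√(2914) + 62 = 109 + 2√(2914), so γ^2 - 109 = 2√(2914); squaring, (γ^2 - 109)^2 = 4·2914, i.e. γ^4 - 218γ^2 + 11881 - 11656 = 0, i.e. γ^4 - 218γ^2 + 225 = 0. So γ is a root of x^4 - 218x^2 + 225. This polynomial is irreducible over Q: it has no rational root (each ±√47 ± √62 is irrational), and any factorization into two quadratics over Q would force √(2914) ∈ Q (pairing opposite roots) or √47, √62 ∈ Q (other pairings), all impossible. Hence [Q(γ):Q] = 4 = [Q(√47, √62):Q], so Q(γ) = Q(√47, √62).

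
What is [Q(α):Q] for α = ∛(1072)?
[Q(α):Q] = 3

The minimal polynomial of α is x^3 - 1072, irreducible over Q since 1072 is not a perfect cube (so x^3 - 1072 has no rational root). Hence [Q(α):Q] = deg(m_α) = 3.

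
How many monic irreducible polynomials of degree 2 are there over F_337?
There are 56616 monic irreducible polynomials of degree 2 over F_337

Each element of F_{337^2} that lies in no proper subfield is a root of exactly one monic irreducible of degree 2 over F_337, and each such polynomial has 2 distinct roots in F_{337^2}. By Möbius inversion the count is N_337(2) = (1/2) Σ_{d|2} μ(2/d) · 337^d = (1/2)(μ(2)·337^1 + μ(1)·337^2) = 113232/2 = 56616.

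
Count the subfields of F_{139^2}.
F_{139^2} has 2 subfields

The subfields of F_{p^n} are exactly the fields F_{p^d} for d | n (each is the fixed field of the unique index-d subgroup of Gal(F_{p^n}/F_p) ≅ Z/nZ). The divisors of n = 2 are {1, 2}, giving 2 subfields: F_{139^1}, F_{139^2}.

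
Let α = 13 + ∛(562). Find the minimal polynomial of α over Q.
m_α(x) = x^3 - 39x^2 + 507x - 2759

Set β = α - 13 = ∛(562), so β^3 = 562. Then (α - 13)^3 - 562 = 0, i.e. α is a root of g(x) = (x - 13)^3 - 562 = x^3 - 39x^2 + 507x - 2759. Since g(x) = h(x - 13) where h(x) = x^3 - 562, and h is irreducible over Q (because 562 is not a perfect cube, so h has no rational root, and a monic cubic with no rational root is irreducible), g is also irreducible (irreducibility is preserved under the substitution x → x - 13). Hence m_α(x) = x^3 - 39x^2 + 507x - 2759.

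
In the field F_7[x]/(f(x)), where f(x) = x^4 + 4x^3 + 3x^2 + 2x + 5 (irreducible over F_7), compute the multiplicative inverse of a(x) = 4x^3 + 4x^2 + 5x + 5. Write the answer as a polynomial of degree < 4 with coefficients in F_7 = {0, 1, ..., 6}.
a(x)^(-1) ≡ 6x^3 + 2x^2 + 1 (mod f(x))

Since f is irreducible over F_7, F_7[x]/(f) is a field and a(x) ≠ 0 has an inverse. Apply the extended Euclidean algorithm to f(x) and a(x) in F_7[x]: f(x) = (2x + 6)·a(x) + (4x^2 + 4x + 3);  a(x) = (x)·(4x^2 + 4x + 3) + (2x + 5);  (4x^2 + 4x + 3) = (2x + 4)·(2x + 5) + (4). The last nonzero remainder is the constant 4 = gcd(f, a) in F_7. Back-substituting through the division chain expresses 4 = s(x)·a(x) + t(x)·f(x) with s(x) ≡ 3x^3 + x^2 + 4 (mod f), so (3x^3 + x^2 + 4)·a(x) ≡ 4 (mod f). Multiplying by 4^(-1) ≡ 2 in F_7 gives a(x)^(-1) ≡ 2·(3x^3 + x^2 + 4) ≡ 6x^3 + 2x^2 + 1 (mod f). Check: (4x^3 + 4x^2 + 5x + 5)·(6x^3 + 2x^2 + 1) = 3x^6 + 4x^5 + 3x^4 + 2x^3 + 5x + 5 ≡ 1 (mod x^4 + 4x^3 + 3x^2 + 2x + 5).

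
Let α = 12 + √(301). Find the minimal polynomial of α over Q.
m_α(x) = x^2 - 24x - 157

From α - 12 = √(301), squaring gives (α - 12)^2 = 301, i.e. α^2 - 24α + 144 = 301, so α^2 - 24α - 157 = 0. The discriminant of x^2 - 24x - 157 is (-24)^2 - 4·(-157) = 576 + 628 = 1204, and 4·(301) is not a perfect square in Q since 301 is squarefree and ≠ 1. Hence x^2 - 24x - 157 is irreducible over Q and is the minimal polynomial of α.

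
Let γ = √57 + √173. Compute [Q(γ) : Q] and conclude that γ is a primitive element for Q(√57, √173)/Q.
[Q(γ) : Q] = 4 (equivalently, Q(γ) = Q(√57, √173))

Obviously Q(γ) ⊆ Q(√57, √173), and [Q(√57, √173):Q] = 4 (since 57, 173 are distinct squarefree integers > 1 with 9861 not a perfect square). To show equality we compute the minimal polynomial of γ. From γ = √57 + √173: γ^2 = 57 + 2√(9861) + 173 = 230 + 2√(9861), so γ^2 - 230 = 2√(9861); squaring, (γ^2 - 230)^2 = 4·9861, i.e. γ^4 - 460γ^2 + 52900 - 39444 = 0, i.e. γ^4 - 460γ^2 + 13456 = 0. So γ is a root of x^4 - 460x^2 + 13456. This polynomial is irreducible over Q: it has no rational root (each ±√57 ± √173 is irrational), and any factorization into two quadratics over Q would force √(9861) ∈ Q (pairing opposite roots) or √57, √173 ∈ Q (other pairings), all impossible. Hence [Q(γ):Q] = 4 = [Q(√57, √173):Q], so Q(γ) = Q(√57, √173).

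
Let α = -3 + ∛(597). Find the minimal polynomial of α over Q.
m_α(x) = x^3 + 9x^2 + 27x - 570

Set β = α + 3 = ∛(597), so β^3 = 597. Then (α + 3)^3 - 597 = 0, i.e. α is a root of g(x) = (x + 3)^3 - 597 = x^3 + 9x^2 + 27x - 570. Since g(x) = h(x + 3) where h(x) = x^3 - 597, and h is irreducible over Q (because 597 is not a perfect cube, so h has no rational root, and a monic cubic with no rational root is irreducible), g is also irreducible (irreducibility is preserved under the substitution x → x + 3). Hence m_α(x) = x^3 + 9x^2 + 27x - 570.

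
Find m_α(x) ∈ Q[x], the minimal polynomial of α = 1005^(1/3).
m_α(x) = x^3 - 1005

α satisfies α^3 = 1005, so x^3 - 1005 annihilates α. By the rational root test, a rational root p/q (in lowest terms) of x^3 - 1005 would satisfy p^3 = 1005 q^3, forcing q = 1 and p^3 = 1005; but 1005 is not a perfect cube, contradiction. A monic cubic over Q with no rational root is irreducible (any nontrivial factorization would include a linear factor). Hence x^3 - 1005 is the minimal polynomial of α, and in particular [Q(α):Q] = 3.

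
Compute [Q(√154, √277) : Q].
[Q(√154, √277) : Q] = 4

[Q(√154):Q] = 2 (min poly x^2 - 154, irreducible since 154 is squarefree > 1). For the top step, suppose √277 ∈ Q(√154), say √277 = c + d√154 with c, d ∈ Q. Squaring: 277 = c^2 + 154d^2 + 2cd√154. Since √154 ∉ Q this forces 2cd = 0. If d = 0 then √277 = c ∈ Q, contradicting 277 squarefree > 1. If c = 0 then 277 = 154d^2, so 154·277 = (154d)^2 is a perfect square in Q — but 154·277 = 42658 is not a perfect square (since 154 and 277 are distinct squarefree integers). Contradiction. Hence √277 ∉ Q(√154), so x^2 - 277 stays irreducible over Q(√154) and [Q(√154, √277) : Q(√154)] = 2. By the tower law, [Q(√154, √277) : Q] = 2 · 2 = 4.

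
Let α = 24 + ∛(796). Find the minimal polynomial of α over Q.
m_α(x) = x^3 - 72x^2 + 1728x - 14620

Set β = α - 24 = ∛(796), so β^3 = 796. Then (α - 24)^3 - 796 = 0, i.e. α is a root of g(x) = (x - 24)^3 - 796 = x^3 - 72x^2 + 1728x - 14620. Since g(x) = h(x - 24) where h(x) = x^3 - 796, and h is irreducible over Q (because 796 is not a perfect cube, so h has no rational root, and a monic cubic with no rational root is irreducible), g is also irreducible (irreducibility is preserved under the substitution x → x - 24). Hence m_α(x) = x^3 - 72x^2 + 1728x - 14620.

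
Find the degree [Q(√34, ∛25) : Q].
[Q(√34, ∛25) : Q] = 6

Let L = Q(√34, ∛25). Since Q(√34) ⊂ L and [Q(√34):Q] = 2, the tower law gives 2 | [L:Q]. Likewise Q(∛25) ⊂ L with [Q(∛25):Q] = 3 (because 25 is not a perfect cube), so 3 | [L:Q]. As gcd(2,3) = 1, [L:Q] is divisible by 6. Conversely L is generated over Q by √34 and ∛25, so [L:Q] ≤ 2·3 = 6. Therefore [Q(√34, ∛25) : Q] = 6.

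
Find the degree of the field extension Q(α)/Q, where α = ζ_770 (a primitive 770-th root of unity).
[Q(α):Q] = 240

The minimal polynomial of ζ_770 over Q is the 770-th cyclotomic polynomial Φ_770(x), which is irreducible over Q and has degree φ(770) = 240. Hence [Q(α):Q] = φ(770) = 240.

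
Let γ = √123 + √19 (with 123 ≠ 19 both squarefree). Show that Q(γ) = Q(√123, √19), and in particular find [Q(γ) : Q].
[Q(γ) : Q] = 4 (equivalently, Q(γ) = Q(√123, √19))

Obviously Q(γ) ⊆ Q(√123, √19), and [Q(√123, √19):Q] = 4 (since 123, 19 are distinct squarefree integers > 1 with 2337 not a perfect square). To show equality we compute the minimal polynomial of γ. From γ = √123 + √19: γ^2 = 123 + 2√(2337) + 19 = 142 + 2√(2337), so γ^2 - 142 = 2√(2337); squaring, (γ^2 - 142)^2 = 4·2337, i.e. γ^4 - 284γ^2 + 20164 - 9348 = 0, i.e. γ^4 - 284γ^2 + 10816 = 0. So γ is a root of x^4 - 284x^2 + 10816. This polynomial is irreducible over Q: it has no rational root (each ±√123 ± √19 is irrational), and any factorization into two quadratics over Q would force √(2337) ∈ Q (pairing opposite roots) or √123, √19 ∈ Q (other pairings), all impossible. Hence [Q(γ):Q] = 4 = [Q(√123, √19):Q], so Q(γ) = Q(√123, √19).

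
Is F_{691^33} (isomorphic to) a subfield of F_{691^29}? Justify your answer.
No: F_{691^33} is not a subfield of F_{691^29}

F_{p^m} embeds in F_{p^n} iff m | n. Here 33 ∤ 29 (since 29 = 0·33 + 29 with remainder 29 ≠ 0), so F_{691^33} is not a subfield of F_{691^29}. Equivalently: if it were, the tower law would give 33 = [F_{691^33}:F_691] dividing [F_{691^29}:F_691] = 29, contradiction.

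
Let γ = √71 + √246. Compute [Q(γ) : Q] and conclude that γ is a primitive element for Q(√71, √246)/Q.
[Q(γ) : Q] = 4 (equivalently, Q(γ) = Q(√71, √246))

Obviously Q(γ) ⊆ Q(√71, √246), and [Q(√71, √246):Q] = 4 (since 71, 246 are distinct squarefree integers > 1 with 17466 not a perfect square). To show equality we compute the minimal polynomial of γ. From γ = √71 + √246: γ^2 = 71 + 2√(17466) + 246 = 317 + 2√(17466), so γ^2 - 317 = 2√(17466); squaring, (γ^2 - 317)^2 = 4·17466, i.e. γ^4 - 634γ^2 + 100489 - 69864 = 0, i.e. γ^4 - 634γ^2 + 30625 = 0. So γ is a root of x^4 - 634x^2 + 30625. This polynomial is irreducible over Q: it has no rational root (each ±√71 ± √246 is irrational), and any factorization into two quadratics over Q would force √(17466) ∈ Q (pairing opposite roots) or √71, √246 ∈ Q (other pairings), all impossible. Hence [Q(γ):Q] = 4 = [Q(√71, √246):Q], so Q(γ) = Q(√71, √246).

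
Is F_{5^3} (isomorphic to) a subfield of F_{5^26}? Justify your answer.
No: F_{5^3} is not a subfield of F_{5^26}

F_{p^m} embeds in F_{p^n} iff m | n. Here 3 ∤ 26 (since 26 = 8·3 + 2 with remainder 2 ≠ 0), so F_{5^3} is not a subfield of F_{5^26}. Equivalently: if it were, the tower law would give 3 = [F_{5^3}:F_5] dividing [F_{5^26}:F_5] = 26, contradiction.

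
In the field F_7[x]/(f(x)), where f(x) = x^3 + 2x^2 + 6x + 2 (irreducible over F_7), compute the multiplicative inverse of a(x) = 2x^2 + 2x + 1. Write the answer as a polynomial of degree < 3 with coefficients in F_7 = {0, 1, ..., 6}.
a(x)^(-1) ≡ 6x^2 + 3x + 3 (mod f(x))

Since f is irreducible over F_7, F_7[x]/(f) is a field and a(x) ≠ 0 has an inverse. Apply the extended Euclidean algorithm to f(x) and a(x) in F_7[x]: f(x) = (4x + 4)·a(x) + (x + 5);  a(x) = (2x + 6)·(x + 5) + (6). The last nonzero remainder is the constant 6 = gcd(f, a) in F_7. Back-substituting through the division chain expresses 6 = s(x)·a(x) + t(x)·f(x) with s(x) ≡ x^2 + 4x + 4 (mod f), so (x^2 + 4x + 4)·a(x) ≡ 6 (mod f). Multiplying by 6^(-1) ≡ 6 in F_7 gives a(x)^(-1) ≡ 6·(x^2 + 4x + 4) ≡ 6x^2 + 3x + 3 (mod f). Check: (2x^2 + 2x + 1)·(6x^2 + 3x + 3) = 5x^4 + 4x^3 + 4x^2 + 2x + 3 ≡ 1 (mod x^3 + 2x^2 + 6x + 2).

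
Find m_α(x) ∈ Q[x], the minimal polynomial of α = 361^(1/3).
m_α(x) = x^3 - 361

α satisfies α^3 = 361, so x^3 - 361 annihilates α. By the rational root test, a rational root p/q (in lowest terms) of x^3 - 361 would satisfy p^3 = 361 q^3, forcing q = 1 and p^3 = 361; but 361 is not a perfect cube, contradiction. A monic cubic over Q with no rational root is irreducible (any nontrivial factorization would include a linear factor). Hence x^3 - 361 is the minimal polynomial of α, and in particular [Q(α):Q] = 3.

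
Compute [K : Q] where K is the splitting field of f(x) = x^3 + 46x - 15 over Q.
[K : Q] = 6

By the rational root test, any rational root of the monic integer polynomial f(x) = x^3 + 46x - 15 must be an integer dividing the constant term -15, i.e. one of ±{1, 3, 5, 15}. Evaluating: f(1) = 32, f(-1) = -62, f(3) = 150, f(-3) = -180, f(5) = 340, f(-5) = -370, f(15) = 4050, f(-15) = -4080; none is 0, so f has no rational root and is therefore irreducible over Q (a cubic with no linear factor over a field is irreducible). For an irreducible cubic, the Galois group is A_3 or S_3 according as the discriminant disc(f) = -4a^3 - 27b^2 = -4·(46)^3 - 27·(-15)^2 = -395419 is or is not a square in Q. Here disc(f) = -395419 is not a perfect square in Q, so the Galois group of f over Q is not contained in A_3 and must be all of S_3. The splitting field has degree |S_3| = 6 over Q, so [K : Q] = 6.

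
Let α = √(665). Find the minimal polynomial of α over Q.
m_α(x) = x^2 - 665

α satisfies α^2 - 665 = 0, so x^2 - 665 annihilates α. Since d = 665 is squarefree and ≠ 1, it is not a perfect square in Q, so x^2 - 665 has no rational root and is therefore irreducible over Q (a degree-2 polynomial over a field is irreducible iff it has no root). Hence m_α(x) = x^2 - 665.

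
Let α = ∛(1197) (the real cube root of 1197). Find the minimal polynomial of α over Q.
m_α(x) = x^3 - 1197

α satisfies α^3 = 1197, so x^3 - 1197 annihilates α. By the rational root test, a rational root p/q (in lowest terms) of x^3 - 1197 would satisfy p^3 = 1197 q^3, forcing q = 1 and p^3 = 1197; but 1197 is not a perfect cube, contradiction. A monic cubic over Q with no rational root is irreducible (any nontrivial factorization would include a linear factor). Hence x^3 - 1197 is the minimal polynomial of α, and in particular [Q(α):Q] = 3.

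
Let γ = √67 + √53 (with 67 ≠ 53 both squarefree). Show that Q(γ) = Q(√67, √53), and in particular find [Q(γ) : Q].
[Q(γ) : Q] = 4 (equivalently, Q(γ) = Q(√67, √53))

Obviously Q(γ) ⊆ Q(√67, √53), and [Q(√67, √53):Q] = 4 (since 67, 53 are distinct squarefree integers > 1 with 3551 not a perfect square). To show equality we compute the minimal polynomial of γ. From γ = √67 + √53: γ^2 = 67 + 2√(3551) + 53 = 120 + 2√(3551), so γ^2 - 120 = 2√(3551); squaring, (γ^2 - 120)^2 = 4·3551, i.e. γ^4 - 240γ^2 + 14400 - 14204 = 0, i.e. γ^4 - 240γ^2 + 196 = 0. So γ is a root of x^4 - 240x^2 + 196. This polynomial is irreducible over Q: it has no rational root (each ±√67 ± √53 is irrational), and any factorization into two quadratics over Q would force √(3551) ∈ Q (pairing opposite roots) or √67, √53 ∈ Q (other pairings), all impossible. Hence [Q(γ):Q] = 4 = [Q(√67, √53):Q], so Q(γ) = Q(√67, √53).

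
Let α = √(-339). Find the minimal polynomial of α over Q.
m_α(x) = x^2 + 339

α satisfies α^2 + 339 = 0, so x^2 + 339 annihilates α. Since d = -339 is squarefree and ≠ 1, it is not a perfect square in Q, so x^2 + 339 has no rational root and is therefore irreducible over Q (a degree-2 polynomial over a field is irreducible iff it has no root). Hence m_α(x) = x^2 + 339.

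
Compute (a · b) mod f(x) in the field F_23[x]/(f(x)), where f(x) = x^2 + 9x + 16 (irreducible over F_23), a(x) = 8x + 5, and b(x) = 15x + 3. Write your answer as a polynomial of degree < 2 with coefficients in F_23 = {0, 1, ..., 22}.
a · b ≡ 8x + 4 (mod f(x))

Multiply in F_23[x]: a(x)·b(x) = (8x + 5)·(15x + 3) = 5x^2 + 7x + 15. This has degree ≥ 2, so divide by f(x) over F_23: 5x^2 + 7x + 15 = (5)·(x^2 + 9x + 16) + (8x + 4). Hence a·b ≡ 8x + 4 (mod f). (F_23[x]/(f) is a field with 23^2 = 529 elements since f is irreducible of degree 2.)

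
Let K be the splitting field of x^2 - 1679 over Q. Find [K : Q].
[K : Q] = 2

f(x) = x^2 - 1679 factors as (x - √1679)(x + √1679). The splitting field is K = Q(√1679). Since 1679 is squarefree and > 1, it is not a perfect square, so x^2 - 1679 is irreducible over Q and [Q(√1679) : Q] = 2. Hence [K : Q] = 2.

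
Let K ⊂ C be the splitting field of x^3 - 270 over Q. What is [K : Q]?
[K : Q] = 6

The roots of x^3 - 270 are ∛270, ω∛270, ω^2∛270 where ω = e^(2πi/3) is a primitive cube root of unity, so K = Q(∛270, ω). Now [Q(∛270):Q] = 3 (since 270 is not a perfect cube, x^3 - 270 is irreducible) and [Q(ω):Q] = 2. Both 2 and 3 divide [K:Q], and [K:Q] ≤ 3·2 = 6, so [K:Q] = 6. (Equivalently: Q(∛270) ⊂ R but ω ∉ R, so [K : Q(∛270)] = 2.)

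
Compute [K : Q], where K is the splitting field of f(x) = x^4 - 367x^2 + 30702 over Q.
[K : Q] = 4

Solving the quadratic in x^2: x^2 = (367 ± √(367^2 - 4·30702))/2 = (367 ± √11881)/2 = (367 ± 109)/2, giving x^2 = 129 or x^2 = 238. So f(x) = (x^2 - 129)(x^2 - 238) and the roots of f are ±√129, ±√238. Hence the splitting field is K = Q(√129, √238). Since 129 and 238 are distinct squarefree integers > 1, their product 30702 is not a perfect square, so √238 ∉ Q(√129). By the tower law [K:Q] = [Q(√129,√238):Q(√129)] · [Q(√129):Q] = 2 · 2 = 4.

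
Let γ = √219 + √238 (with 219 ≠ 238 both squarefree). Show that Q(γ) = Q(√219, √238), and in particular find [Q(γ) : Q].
[Q(γ) : Q] = 4 (equivalently, Q(γ) = Q(√219, √238))

Obviously Q(γ) ⊆ Q(√219, √238), and [Q(√219, √238):Q] = 4 (since 219, 238 are distinct squarefree integers > 1 with 52122 not a perfect square). To show equality we compute the minimal polynomial of γ. From γ = √219 + √238: γ^2 = 219 + 2√(52122) + 238 = 457 + 2√(52122), so γ^2 - 457 = 2√(52122); squaring, (γ^2 - 457)^2 = 4·52122, i.e. γ^4 - 914γ^2 + 208849 - 208488 = 0, i.e. γ^4 - 914γ^2 + 361 = 0. So γ is a root of x^4 - 914x^2 + 361. This polynomial is irreducible over Q: it has no rational root (each ±√219 ± √238 is irrational), and any factorization into two quadratics over Q would force √(52122) ∈ Q (pairing opposite roots) or √219, √238 ∈ Q (other pairings), all impossible. Hence [Q(γ):Q] = 4 = [Q(√219, √238):Q], so Q(γ) = Q(√219, √238).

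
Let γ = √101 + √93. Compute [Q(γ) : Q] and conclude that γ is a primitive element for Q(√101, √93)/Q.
[Q(γ) : Q] = 4 (equivalently, Q(γ) = Q(√101, √93))

Obviously Q(γ) ⊆ Q(√101, √93), and [Q(√101, √93):Q] = 4 (since 101, 93 are distinct squarefree integers > 1 with 9393 not a perfect square). To show equality we compute the minimal polynomial of γ. From γ = √101 + √93: γ^2 = 101 + 2√(9393) + 93 = 194 + 2√(9393), so γ^2 - 194 = 2√(9393); squaring, (γ^2 - 194)^2 = 4·9393, i.e. γ^4 - 388γ^2 + 37636 - 37572 = 0, i.e. γ^4 - 388γ^2 + 64 = 0. So γ is a root of x^4 - 388x^2 + 64. This polynomial is irreducible over Q: it has no rational root (each ±√101 ± √93 is irrational), and any factorization into two quadratics over Q would force √(9393) ∈ Q (pairing opposite roots) or √101, √93 ∈ Q (other pairings), all impossible. Hence [Q(γ):Q] = 4 = [Q(√101, √93):Q], so Q(γ) = Q(√101, √93).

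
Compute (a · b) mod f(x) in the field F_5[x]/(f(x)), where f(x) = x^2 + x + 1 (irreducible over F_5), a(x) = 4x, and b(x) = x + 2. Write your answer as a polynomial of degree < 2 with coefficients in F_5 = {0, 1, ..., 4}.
a · b ≡ 4x + 1 (mod f(x))

Multiply in F_5[x]: a(x)·b(x) = (4x)·(x + 2) = 4x^2 + 3x. This has degree ≥ 2, so divide by f(x) over F_5: 4x^2 + 3x = (4)·(x^2 + x + 1) + (4x + 1). Hence a·b ≡ 4x + 1 (mod f). (F_5[x]/(f) is a field with 5^2 = 25 elements since f is irreducible of degree 2.)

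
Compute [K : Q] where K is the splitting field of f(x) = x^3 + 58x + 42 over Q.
[K : Q] = 6

By the rational root test, any rational root of the monic integer polynomial f(x) = x^3 + 58x + 42 must be an integer dividing the constant term 42, i.e. one of ±{1, 2, 3, 6, 7, 14, 21, 42}. Evaluating: f(1) = 101, f(-1) = -17, f(2) = 166, f(-2) = -82, f(3) = 243, f(-3) = -159, f(6) = 606, f(-6) = -522, f(7) = 791, f(-7) = -707, f(14) = 3598, f(-14) = -3514, f(21) = 10521, f(-21) = -10437, f(42) = 76566, f(-42) = -76482; none is 0, so f has no rational root and is therefore irreducible over Q (a cubic with no linear factor over a field is irreducible). For an irreducible cubic, the Galois group is A_3 or S_3 according as the discriminant disc(f) = -4a^3 - 27b^2 = -4·(58)^3 - 27·(42)^2 = -828076 is or is not a square in Q. Here disc(f) = -828076 is not a perfect square in Q, so the Galois group of f over Q is not contained in A_3 and must be all of S_3. The splitting field has degree |S_3| = 6 over Q, so [K : Q] = 6.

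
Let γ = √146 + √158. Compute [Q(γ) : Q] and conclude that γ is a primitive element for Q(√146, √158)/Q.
[Q(γ) : Q] = 4 (equivalently, Q(γ) = Q(√146, √158))

Obviously Q(γ) ⊆ Q(√146, √158), and [Q(√146, √158):Q] = 4 (since 146, 158 are distinct squarefree integers > 1 with 23068 not a perfect square). To show equality we compute the minimal polynomial of γ. From γ = √146 + √158: γ^2 = 146 + 2√(23068) + 158 = 304 + 2√(23068), so γ^2 - 304 = 2√(23068); squaring, (γ^2 - 304)^2 = 4·23068, i.e. γ^4 - 608γ^2 + 92416 - 92272 = 0, i.e. γ^4 - 608γ^2 + 144 = 0. So γ is a root of x^4 - 608x^2 + 144. This polynomial is irreducible over Q: it has no rational root (each ±√146 ± √158 is irrational), and any factorization into two quadratics over Q would force √(23068) ∈ Q (pairing opposite roots) or √146, √158 ∈ Q (other pairings), all impossible. Hence [Q(γ):Q] = 4 = [Q(√146, √158):Q], so Q(γ) = Q(√146, √158).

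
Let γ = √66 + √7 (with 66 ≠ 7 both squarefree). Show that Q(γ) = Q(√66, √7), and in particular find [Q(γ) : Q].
[Q(γ) : Q] = 4 (equivalently, Q(γ) = Q(√66, √7))

Obviously Q(γ) ⊆ Q(√66, √7), and [Q(√66, √7):Q] = 4 (since 66, 7 are distinct squarefree integers > 1 with 462 not a perfect square). To show equality we compute the minimal polynomial of γ. From γ = √66 + √7: γ^2 = 66 + 2√(462) + 7 = 73 + 2√(462), so γ^2 - 73 = 2√(462); squaring, (γ^2 - 73)^2 = 4·462, i.e. γ^4 - 146γ^2 + 5329 - 1848 = 0, i.e. γ^4 - 146γ^2 + 3481 = 0. So γ is a root of x^4 - 146x^2 + 3481. This polynomial is irreducible over Q: it has no rational root (each ±√66 ± √7 is irrational), and any factorization into two quadratics over Q would force √(462) ∈ Q (pairing opposite roots) or √66, √7 ∈ Q (other pairings), all impossible. Hence [Q(γ):Q] = 4 = [Q(√66, √7):Q], so Q(γ) = Q(√66, √7).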